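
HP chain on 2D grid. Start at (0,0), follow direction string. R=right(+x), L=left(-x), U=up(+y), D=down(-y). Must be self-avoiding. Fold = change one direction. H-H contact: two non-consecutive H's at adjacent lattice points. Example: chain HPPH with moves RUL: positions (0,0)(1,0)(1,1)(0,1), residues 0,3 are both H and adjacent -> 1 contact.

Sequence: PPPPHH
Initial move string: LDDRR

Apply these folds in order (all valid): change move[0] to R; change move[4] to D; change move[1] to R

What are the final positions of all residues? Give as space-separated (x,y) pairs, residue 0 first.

Initial moves: LDDRR
Fold: move[0]->R => RDDRR (positions: [(0, 0), (1, 0), (1, -1), (1, -2), (2, -2), (3, -2)])
Fold: move[4]->D => RDDRD (positions: [(0, 0), (1, 0), (1, -1), (1, -2), (2, -2), (2, -3)])
Fold: move[1]->R => RRDRD (positions: [(0, 0), (1, 0), (2, 0), (2, -1), (3, -1), (3, -2)])

Answer: (0,0) (1,0) (2,0) (2,-1) (3,-1) (3,-2)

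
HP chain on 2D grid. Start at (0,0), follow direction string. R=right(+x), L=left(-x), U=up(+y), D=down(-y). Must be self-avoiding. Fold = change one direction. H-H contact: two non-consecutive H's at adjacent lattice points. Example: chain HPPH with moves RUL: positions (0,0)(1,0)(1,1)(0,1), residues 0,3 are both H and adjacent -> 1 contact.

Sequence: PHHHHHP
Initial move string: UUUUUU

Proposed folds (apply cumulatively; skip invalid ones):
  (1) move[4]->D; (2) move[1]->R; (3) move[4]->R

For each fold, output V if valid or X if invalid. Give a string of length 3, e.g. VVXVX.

Answer: XVV

Derivation:
Initial: UUUUUU -> [(0, 0), (0, 1), (0, 2), (0, 3), (0, 4), (0, 5), (0, 6)]
Fold 1: move[4]->D => UUUUDU INVALID (collision), skipped
Fold 2: move[1]->R => URUUUU VALID
Fold 3: move[4]->R => URUURU VALID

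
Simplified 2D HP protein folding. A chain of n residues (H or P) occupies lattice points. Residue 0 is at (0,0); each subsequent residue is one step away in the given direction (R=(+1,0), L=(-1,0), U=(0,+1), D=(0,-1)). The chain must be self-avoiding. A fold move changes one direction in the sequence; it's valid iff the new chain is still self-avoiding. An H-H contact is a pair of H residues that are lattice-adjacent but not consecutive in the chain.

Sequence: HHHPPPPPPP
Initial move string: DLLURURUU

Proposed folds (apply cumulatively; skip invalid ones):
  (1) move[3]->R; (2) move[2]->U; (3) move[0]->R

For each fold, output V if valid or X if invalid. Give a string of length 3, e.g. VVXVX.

Initial: DLLURURUU -> [(0, 0), (0, -1), (-1, -1), (-2, -1), (-2, 0), (-1, 0), (-1, 1), (0, 1), (0, 2), (0, 3)]
Fold 1: move[3]->R => DLLRRURUU INVALID (collision), skipped
Fold 2: move[2]->U => DLUURURUU VALID
Fold 3: move[0]->R => RLUURURUU INVALID (collision), skipped

Answer: XVX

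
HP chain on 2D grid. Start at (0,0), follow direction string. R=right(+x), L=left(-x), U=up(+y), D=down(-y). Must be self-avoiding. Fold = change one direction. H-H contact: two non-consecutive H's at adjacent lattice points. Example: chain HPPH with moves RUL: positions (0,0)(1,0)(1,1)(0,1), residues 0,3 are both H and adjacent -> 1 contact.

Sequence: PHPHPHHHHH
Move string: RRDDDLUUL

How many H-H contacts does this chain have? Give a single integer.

Positions: [(0, 0), (1, 0), (2, 0), (2, -1), (2, -2), (2, -3), (1, -3), (1, -2), (1, -1), (0, -1)]
H-H contact: residue 1 @(1,0) - residue 8 @(1, -1)
H-H contact: residue 3 @(2,-1) - residue 8 @(1, -1)

Answer: 2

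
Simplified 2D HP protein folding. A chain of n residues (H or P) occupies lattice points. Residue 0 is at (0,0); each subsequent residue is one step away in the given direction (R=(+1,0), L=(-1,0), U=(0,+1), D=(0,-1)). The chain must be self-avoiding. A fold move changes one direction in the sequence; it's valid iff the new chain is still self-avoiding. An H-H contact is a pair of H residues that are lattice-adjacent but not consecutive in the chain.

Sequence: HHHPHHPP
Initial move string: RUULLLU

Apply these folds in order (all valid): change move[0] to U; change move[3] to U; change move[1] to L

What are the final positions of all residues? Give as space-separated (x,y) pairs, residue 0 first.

Initial moves: RUULLLU
Fold: move[0]->U => UUULLLU (positions: [(0, 0), (0, 1), (0, 2), (0, 3), (-1, 3), (-2, 3), (-3, 3), (-3, 4)])
Fold: move[3]->U => UUUULLU (positions: [(0, 0), (0, 1), (0, 2), (0, 3), (0, 4), (-1, 4), (-2, 4), (-2, 5)])
Fold: move[1]->L => ULUULLU (positions: [(0, 0), (0, 1), (-1, 1), (-1, 2), (-1, 3), (-2, 3), (-3, 3), (-3, 4)])

Answer: (0,0) (0,1) (-1,1) (-1,2) (-1,3) (-2,3) (-3,3) (-3,4)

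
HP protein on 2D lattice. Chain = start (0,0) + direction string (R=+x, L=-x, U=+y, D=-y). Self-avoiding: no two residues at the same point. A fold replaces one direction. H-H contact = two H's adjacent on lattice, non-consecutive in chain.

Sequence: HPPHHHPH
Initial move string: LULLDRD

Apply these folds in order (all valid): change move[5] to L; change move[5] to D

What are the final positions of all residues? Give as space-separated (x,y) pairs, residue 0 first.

Initial moves: LULLDRD
Fold: move[5]->L => LULLDLD (positions: [(0, 0), (-1, 0), (-1, 1), (-2, 1), (-3, 1), (-3, 0), (-4, 0), (-4, -1)])
Fold: move[5]->D => LULLDDD (positions: [(0, 0), (-1, 0), (-1, 1), (-2, 1), (-3, 1), (-3, 0), (-3, -1), (-3, -2)])

Answer: (0,0) (-1,0) (-1,1) (-2,1) (-3,1) (-3,0) (-3,-1) (-3,-2)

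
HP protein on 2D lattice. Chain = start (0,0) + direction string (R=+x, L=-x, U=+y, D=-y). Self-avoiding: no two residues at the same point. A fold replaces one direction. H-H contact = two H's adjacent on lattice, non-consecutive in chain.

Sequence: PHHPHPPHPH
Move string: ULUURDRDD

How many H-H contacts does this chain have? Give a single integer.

Answer: 0

Derivation:
Positions: [(0, 0), (0, 1), (-1, 1), (-1, 2), (-1, 3), (0, 3), (0, 2), (1, 2), (1, 1), (1, 0)]
No H-H contacts found.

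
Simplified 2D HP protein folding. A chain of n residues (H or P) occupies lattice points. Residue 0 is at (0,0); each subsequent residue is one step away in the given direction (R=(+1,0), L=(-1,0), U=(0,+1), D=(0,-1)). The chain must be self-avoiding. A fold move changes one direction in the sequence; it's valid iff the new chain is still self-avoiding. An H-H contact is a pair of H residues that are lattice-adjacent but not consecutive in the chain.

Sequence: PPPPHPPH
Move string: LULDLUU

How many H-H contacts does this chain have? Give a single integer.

Answer: 0

Derivation:
Positions: [(0, 0), (-1, 0), (-1, 1), (-2, 1), (-2, 0), (-3, 0), (-3, 1), (-3, 2)]
No H-H contacts found.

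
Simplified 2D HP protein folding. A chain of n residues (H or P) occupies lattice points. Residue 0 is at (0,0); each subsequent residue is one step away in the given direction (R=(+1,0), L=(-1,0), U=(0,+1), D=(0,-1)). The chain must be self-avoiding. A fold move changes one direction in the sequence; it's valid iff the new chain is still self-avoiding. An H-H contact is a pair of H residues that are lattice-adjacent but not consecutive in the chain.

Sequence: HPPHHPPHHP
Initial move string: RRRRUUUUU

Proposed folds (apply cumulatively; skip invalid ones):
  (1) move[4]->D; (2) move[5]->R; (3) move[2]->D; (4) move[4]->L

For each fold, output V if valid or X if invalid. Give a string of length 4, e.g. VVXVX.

Answer: XVVX

Derivation:
Initial: RRRRUUUUU -> [(0, 0), (1, 0), (2, 0), (3, 0), (4, 0), (4, 1), (4, 2), (4, 3), (4, 4), (4, 5)]
Fold 1: move[4]->D => RRRRDUUUU INVALID (collision), skipped
Fold 2: move[5]->R => RRRRURUUU VALID
Fold 3: move[2]->D => RRDRURUUU VALID
Fold 4: move[4]->L => RRDRLRUUU INVALID (collision), skipped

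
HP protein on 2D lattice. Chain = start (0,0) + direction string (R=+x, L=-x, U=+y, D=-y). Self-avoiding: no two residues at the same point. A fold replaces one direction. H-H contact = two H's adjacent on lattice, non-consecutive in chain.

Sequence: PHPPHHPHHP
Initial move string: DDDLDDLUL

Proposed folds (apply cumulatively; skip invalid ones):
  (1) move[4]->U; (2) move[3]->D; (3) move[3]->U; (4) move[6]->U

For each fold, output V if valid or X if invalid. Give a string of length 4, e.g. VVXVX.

Answer: XVXX

Derivation:
Initial: DDDLDDLUL -> [(0, 0), (0, -1), (0, -2), (0, -3), (-1, -3), (-1, -4), (-1, -5), (-2, -5), (-2, -4), (-3, -4)]
Fold 1: move[4]->U => DDDLUDLUL INVALID (collision), skipped
Fold 2: move[3]->D => DDDDDDLUL VALID
Fold 3: move[3]->U => DDDUDDLUL INVALID (collision), skipped
Fold 4: move[6]->U => DDDDDDUUL INVALID (collision), skipped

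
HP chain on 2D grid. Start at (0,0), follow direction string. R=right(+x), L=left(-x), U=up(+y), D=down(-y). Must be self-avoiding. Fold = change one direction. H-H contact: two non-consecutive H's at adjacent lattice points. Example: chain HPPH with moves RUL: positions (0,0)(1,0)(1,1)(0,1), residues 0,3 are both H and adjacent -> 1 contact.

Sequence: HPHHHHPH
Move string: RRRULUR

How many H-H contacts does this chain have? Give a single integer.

Positions: [(0, 0), (1, 0), (2, 0), (3, 0), (3, 1), (2, 1), (2, 2), (3, 2)]
H-H contact: residue 2 @(2,0) - residue 5 @(2, 1)
H-H contact: residue 4 @(3,1) - residue 7 @(3, 2)

Answer: 2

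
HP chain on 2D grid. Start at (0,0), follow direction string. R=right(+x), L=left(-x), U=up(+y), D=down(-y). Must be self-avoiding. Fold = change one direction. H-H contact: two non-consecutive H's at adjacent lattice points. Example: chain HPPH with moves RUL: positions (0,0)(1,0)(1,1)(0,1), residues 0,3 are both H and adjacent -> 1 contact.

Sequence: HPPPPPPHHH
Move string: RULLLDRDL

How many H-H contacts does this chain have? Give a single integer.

Answer: 1

Derivation:
Positions: [(0, 0), (1, 0), (1, 1), (0, 1), (-1, 1), (-2, 1), (-2, 0), (-1, 0), (-1, -1), (-2, -1)]
H-H contact: residue 0 @(0,0) - residue 7 @(-1, 0)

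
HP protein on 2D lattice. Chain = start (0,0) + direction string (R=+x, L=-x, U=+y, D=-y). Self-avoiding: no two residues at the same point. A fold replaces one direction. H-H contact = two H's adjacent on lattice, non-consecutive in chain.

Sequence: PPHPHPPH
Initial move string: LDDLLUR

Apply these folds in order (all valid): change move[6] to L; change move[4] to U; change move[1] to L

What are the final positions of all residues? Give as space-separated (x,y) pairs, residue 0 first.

Initial moves: LDDLLUR
Fold: move[6]->L => LDDLLUL (positions: [(0, 0), (-1, 0), (-1, -1), (-1, -2), (-2, -2), (-3, -2), (-3, -1), (-4, -1)])
Fold: move[4]->U => LDDLUUL (positions: [(0, 0), (-1, 0), (-1, -1), (-1, -2), (-2, -2), (-2, -1), (-2, 0), (-3, 0)])
Fold: move[1]->L => LLDLUUL (positions: [(0, 0), (-1, 0), (-2, 0), (-2, -1), (-3, -1), (-3, 0), (-3, 1), (-4, 1)])

Answer: (0,0) (-1,0) (-2,0) (-2,-1) (-3,-1) (-3,0) (-3,1) (-4,1)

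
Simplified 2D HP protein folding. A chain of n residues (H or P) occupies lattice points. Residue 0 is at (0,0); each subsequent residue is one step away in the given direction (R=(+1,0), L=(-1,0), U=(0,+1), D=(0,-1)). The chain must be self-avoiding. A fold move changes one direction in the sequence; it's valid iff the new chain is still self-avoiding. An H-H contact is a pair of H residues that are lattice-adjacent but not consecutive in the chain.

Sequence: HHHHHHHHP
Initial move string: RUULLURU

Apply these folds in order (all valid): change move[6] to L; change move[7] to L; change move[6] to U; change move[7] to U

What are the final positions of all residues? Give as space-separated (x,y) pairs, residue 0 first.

Answer: (0,0) (1,0) (1,1) (1,2) (0,2) (-1,2) (-1,3) (-1,4) (-1,5)

Derivation:
Initial moves: RUULLURU
Fold: move[6]->L => RUULLULU (positions: [(0, 0), (1, 0), (1, 1), (1, 2), (0, 2), (-1, 2), (-1, 3), (-2, 3), (-2, 4)])
Fold: move[7]->L => RUULLULL (positions: [(0, 0), (1, 0), (1, 1), (1, 2), (0, 2), (-1, 2), (-1, 3), (-2, 3), (-3, 3)])
Fold: move[6]->U => RUULLUUL (positions: [(0, 0), (1, 0), (1, 1), (1, 2), (0, 2), (-1, 2), (-1, 3), (-1, 4), (-2, 4)])
Fold: move[7]->U => RUULLUUU (positions: [(0, 0), (1, 0), (1, 1), (1, 2), (0, 2), (-1, 2), (-1, 3), (-1, 4), (-1, 5)])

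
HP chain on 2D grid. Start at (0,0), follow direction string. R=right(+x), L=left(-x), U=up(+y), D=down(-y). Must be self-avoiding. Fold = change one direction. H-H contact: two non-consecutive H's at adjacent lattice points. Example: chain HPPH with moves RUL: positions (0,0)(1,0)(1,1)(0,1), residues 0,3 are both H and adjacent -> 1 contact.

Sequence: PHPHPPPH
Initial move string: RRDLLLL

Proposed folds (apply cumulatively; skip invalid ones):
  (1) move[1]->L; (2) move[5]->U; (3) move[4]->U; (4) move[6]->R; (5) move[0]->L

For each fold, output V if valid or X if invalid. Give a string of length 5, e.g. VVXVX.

Answer: XXXXX

Derivation:
Initial: RRDLLLL -> [(0, 0), (1, 0), (2, 0), (2, -1), (1, -1), (0, -1), (-1, -1), (-2, -1)]
Fold 1: move[1]->L => RLDLLLL INVALID (collision), skipped
Fold 2: move[5]->U => RRDLLUL INVALID (collision), skipped
Fold 3: move[4]->U => RRDLULL INVALID (collision), skipped
Fold 4: move[6]->R => RRDLLLR INVALID (collision), skipped
Fold 5: move[0]->L => LRDLLLL INVALID (collision), skipped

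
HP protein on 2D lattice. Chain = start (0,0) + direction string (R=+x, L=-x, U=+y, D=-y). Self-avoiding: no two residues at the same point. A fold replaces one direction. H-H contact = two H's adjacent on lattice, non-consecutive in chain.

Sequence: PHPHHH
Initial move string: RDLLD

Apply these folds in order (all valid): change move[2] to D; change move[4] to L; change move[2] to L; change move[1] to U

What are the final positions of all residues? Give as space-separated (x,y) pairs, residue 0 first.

Answer: (0,0) (1,0) (1,1) (0,1) (-1,1) (-2,1)

Derivation:
Initial moves: RDLLD
Fold: move[2]->D => RDDLD (positions: [(0, 0), (1, 0), (1, -1), (1, -2), (0, -2), (0, -3)])
Fold: move[4]->L => RDDLL (positions: [(0, 0), (1, 0), (1, -1), (1, -2), (0, -2), (-1, -2)])
Fold: move[2]->L => RDLLL (positions: [(0, 0), (1, 0), (1, -1), (0, -1), (-1, -1), (-2, -1)])
Fold: move[1]->U => RULLL (positions: [(0, 0), (1, 0), (1, 1), (0, 1), (-1, 1), (-2, 1)])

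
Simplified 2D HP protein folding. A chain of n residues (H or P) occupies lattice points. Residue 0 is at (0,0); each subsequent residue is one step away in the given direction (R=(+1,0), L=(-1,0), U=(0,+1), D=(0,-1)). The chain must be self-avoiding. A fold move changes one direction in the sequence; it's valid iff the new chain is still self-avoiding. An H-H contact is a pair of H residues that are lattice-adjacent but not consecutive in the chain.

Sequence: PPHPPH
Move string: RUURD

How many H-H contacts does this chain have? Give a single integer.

Answer: 1

Derivation:
Positions: [(0, 0), (1, 0), (1, 1), (1, 2), (2, 2), (2, 1)]
H-H contact: residue 2 @(1,1) - residue 5 @(2, 1)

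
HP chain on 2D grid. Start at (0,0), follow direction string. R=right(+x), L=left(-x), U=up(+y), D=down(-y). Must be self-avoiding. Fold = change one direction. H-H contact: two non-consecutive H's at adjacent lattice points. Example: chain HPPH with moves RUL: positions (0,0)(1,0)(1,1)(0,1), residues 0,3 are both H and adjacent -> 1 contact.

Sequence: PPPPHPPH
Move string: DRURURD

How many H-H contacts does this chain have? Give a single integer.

Answer: 1

Derivation:
Positions: [(0, 0), (0, -1), (1, -1), (1, 0), (2, 0), (2, 1), (3, 1), (3, 0)]
H-H contact: residue 4 @(2,0) - residue 7 @(3, 0)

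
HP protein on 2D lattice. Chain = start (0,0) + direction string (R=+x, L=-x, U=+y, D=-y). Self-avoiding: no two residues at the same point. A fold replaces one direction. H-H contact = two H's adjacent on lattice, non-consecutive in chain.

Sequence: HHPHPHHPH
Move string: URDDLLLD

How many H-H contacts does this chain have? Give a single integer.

Answer: 2

Derivation:
Positions: [(0, 0), (0, 1), (1, 1), (1, 0), (1, -1), (0, -1), (-1, -1), (-2, -1), (-2, -2)]
H-H contact: residue 0 @(0,0) - residue 3 @(1, 0)
H-H contact: residue 0 @(0,0) - residue 5 @(0, -1)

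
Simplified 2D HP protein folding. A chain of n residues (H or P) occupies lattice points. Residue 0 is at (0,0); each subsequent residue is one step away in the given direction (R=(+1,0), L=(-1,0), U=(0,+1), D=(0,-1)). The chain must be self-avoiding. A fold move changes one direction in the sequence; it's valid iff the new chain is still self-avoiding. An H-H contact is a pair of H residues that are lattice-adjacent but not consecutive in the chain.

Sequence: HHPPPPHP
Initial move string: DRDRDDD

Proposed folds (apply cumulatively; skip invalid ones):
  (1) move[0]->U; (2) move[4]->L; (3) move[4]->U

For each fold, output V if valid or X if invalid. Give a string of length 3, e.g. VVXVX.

Initial: DRDRDDD -> [(0, 0), (0, -1), (1, -1), (1, -2), (2, -2), (2, -3), (2, -4), (2, -5)]
Fold 1: move[0]->U => URDRDDD VALID
Fold 2: move[4]->L => URDRLDD INVALID (collision), skipped
Fold 3: move[4]->U => URDRUDD INVALID (collision), skipped

Answer: VXX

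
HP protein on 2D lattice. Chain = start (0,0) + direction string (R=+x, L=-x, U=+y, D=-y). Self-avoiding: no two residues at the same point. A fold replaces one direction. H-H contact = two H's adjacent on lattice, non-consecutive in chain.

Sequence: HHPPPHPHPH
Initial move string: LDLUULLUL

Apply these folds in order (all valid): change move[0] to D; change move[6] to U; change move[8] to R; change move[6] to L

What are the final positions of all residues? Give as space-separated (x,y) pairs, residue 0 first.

Answer: (0,0) (0,-1) (0,-2) (-1,-2) (-1,-1) (-1,0) (-2,0) (-3,0) (-3,1) (-2,1)

Derivation:
Initial moves: LDLUULLUL
Fold: move[0]->D => DDLUULLUL (positions: [(0, 0), (0, -1), (0, -2), (-1, -2), (-1, -1), (-1, 0), (-2, 0), (-3, 0), (-3, 1), (-4, 1)])
Fold: move[6]->U => DDLUULUUL (positions: [(0, 0), (0, -1), (0, -2), (-1, -2), (-1, -1), (-1, 0), (-2, 0), (-2, 1), (-2, 2), (-3, 2)])
Fold: move[8]->R => DDLUULUUR (positions: [(0, 0), (0, -1), (0, -2), (-1, -2), (-1, -1), (-1, 0), (-2, 0), (-2, 1), (-2, 2), (-1, 2)])
Fold: move[6]->L => DDLUULLUR (positions: [(0, 0), (0, -1), (0, -2), (-1, -2), (-1, -1), (-1, 0), (-2, 0), (-3, 0), (-3, 1), (-2, 1)])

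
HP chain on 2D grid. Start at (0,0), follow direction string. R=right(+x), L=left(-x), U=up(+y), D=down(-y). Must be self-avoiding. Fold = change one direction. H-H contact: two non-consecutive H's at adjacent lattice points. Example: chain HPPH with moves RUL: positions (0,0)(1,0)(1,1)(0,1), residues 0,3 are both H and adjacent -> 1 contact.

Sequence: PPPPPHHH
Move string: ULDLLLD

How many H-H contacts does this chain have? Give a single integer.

Answer: 0

Derivation:
Positions: [(0, 0), (0, 1), (-1, 1), (-1, 0), (-2, 0), (-3, 0), (-4, 0), (-4, -1)]
No H-H contacts found.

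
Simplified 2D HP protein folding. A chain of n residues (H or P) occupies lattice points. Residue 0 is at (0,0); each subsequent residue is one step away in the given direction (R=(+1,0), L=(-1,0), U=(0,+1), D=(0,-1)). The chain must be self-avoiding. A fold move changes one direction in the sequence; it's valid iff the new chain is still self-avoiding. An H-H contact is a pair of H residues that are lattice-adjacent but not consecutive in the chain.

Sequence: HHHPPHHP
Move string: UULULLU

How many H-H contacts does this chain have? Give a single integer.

Answer: 0

Derivation:
Positions: [(0, 0), (0, 1), (0, 2), (-1, 2), (-1, 3), (-2, 3), (-3, 3), (-3, 4)]
No H-H contacts found.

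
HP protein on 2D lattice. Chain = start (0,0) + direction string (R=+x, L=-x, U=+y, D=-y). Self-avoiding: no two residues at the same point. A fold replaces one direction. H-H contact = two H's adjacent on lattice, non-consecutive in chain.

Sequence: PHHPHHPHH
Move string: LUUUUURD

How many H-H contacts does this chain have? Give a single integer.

Positions: [(0, 0), (-1, 0), (-1, 1), (-1, 2), (-1, 3), (-1, 4), (-1, 5), (0, 5), (0, 4)]
H-H contact: residue 5 @(-1,4) - residue 8 @(0, 4)

Answer: 1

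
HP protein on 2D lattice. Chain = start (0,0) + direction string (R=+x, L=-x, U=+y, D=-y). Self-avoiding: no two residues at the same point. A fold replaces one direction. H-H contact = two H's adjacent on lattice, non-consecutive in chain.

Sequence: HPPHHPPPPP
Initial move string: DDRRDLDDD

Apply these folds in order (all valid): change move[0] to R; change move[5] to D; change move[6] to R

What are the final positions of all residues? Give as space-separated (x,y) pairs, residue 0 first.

Answer: (0,0) (1,0) (1,-1) (2,-1) (3,-1) (3,-2) (3,-3) (4,-3) (4,-4) (4,-5)

Derivation:
Initial moves: DDRRDLDDD
Fold: move[0]->R => RDRRDLDDD (positions: [(0, 0), (1, 0), (1, -1), (2, -1), (3, -1), (3, -2), (2, -2), (2, -3), (2, -4), (2, -5)])
Fold: move[5]->D => RDRRDDDDD (positions: [(0, 0), (1, 0), (1, -1), (2, -1), (3, -1), (3, -2), (3, -3), (3, -4), (3, -5), (3, -6)])
Fold: move[6]->R => RDRRDDRDD (positions: [(0, 0), (1, 0), (1, -1), (2, -1), (3, -1), (3, -2), (3, -3), (4, -3), (4, -4), (4, -5)])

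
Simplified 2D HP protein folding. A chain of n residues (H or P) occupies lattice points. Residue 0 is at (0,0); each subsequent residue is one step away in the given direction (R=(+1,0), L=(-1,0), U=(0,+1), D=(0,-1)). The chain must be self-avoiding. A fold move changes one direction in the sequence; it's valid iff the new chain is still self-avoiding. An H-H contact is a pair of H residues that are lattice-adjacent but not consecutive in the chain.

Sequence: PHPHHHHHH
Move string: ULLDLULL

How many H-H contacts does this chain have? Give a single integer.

Answer: 1

Derivation:
Positions: [(0, 0), (0, 1), (-1, 1), (-2, 1), (-2, 0), (-3, 0), (-3, 1), (-4, 1), (-5, 1)]
H-H contact: residue 3 @(-2,1) - residue 6 @(-3, 1)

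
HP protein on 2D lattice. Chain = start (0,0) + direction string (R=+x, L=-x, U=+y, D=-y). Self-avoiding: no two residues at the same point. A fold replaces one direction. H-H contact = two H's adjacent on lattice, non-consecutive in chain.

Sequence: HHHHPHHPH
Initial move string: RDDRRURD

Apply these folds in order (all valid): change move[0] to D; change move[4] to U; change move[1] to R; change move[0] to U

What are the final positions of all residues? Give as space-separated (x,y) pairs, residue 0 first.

Answer: (0,0) (0,1) (1,1) (1,0) (2,0) (2,1) (2,2) (3,2) (3,1)

Derivation:
Initial moves: RDDRRURD
Fold: move[0]->D => DDDRRURD (positions: [(0, 0), (0, -1), (0, -2), (0, -3), (1, -3), (2, -3), (2, -2), (3, -2), (3, -3)])
Fold: move[4]->U => DDDRUURD (positions: [(0, 0), (0, -1), (0, -2), (0, -3), (1, -3), (1, -2), (1, -1), (2, -1), (2, -2)])
Fold: move[1]->R => DRDRUURD (positions: [(0, 0), (0, -1), (1, -1), (1, -2), (2, -2), (2, -1), (2, 0), (3, 0), (3, -1)])
Fold: move[0]->U => URDRUURD (positions: [(0, 0), (0, 1), (1, 1), (1, 0), (2, 0), (2, 1), (2, 2), (3, 2), (3, 1)])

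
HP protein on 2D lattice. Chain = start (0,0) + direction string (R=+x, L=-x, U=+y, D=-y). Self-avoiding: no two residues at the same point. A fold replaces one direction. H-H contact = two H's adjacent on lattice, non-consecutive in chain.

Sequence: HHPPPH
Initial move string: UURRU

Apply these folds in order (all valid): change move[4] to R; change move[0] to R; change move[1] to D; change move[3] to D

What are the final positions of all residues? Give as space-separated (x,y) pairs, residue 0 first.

Initial moves: UURRU
Fold: move[4]->R => UURRR (positions: [(0, 0), (0, 1), (0, 2), (1, 2), (2, 2), (3, 2)])
Fold: move[0]->R => RURRR (positions: [(0, 0), (1, 0), (1, 1), (2, 1), (3, 1), (4, 1)])
Fold: move[1]->D => RDRRR (positions: [(0, 0), (1, 0), (1, -1), (2, -1), (3, -1), (4, -1)])
Fold: move[3]->D => RDRDR (positions: [(0, 0), (1, 0), (1, -1), (2, -1), (2, -2), (3, -2)])

Answer: (0,0) (1,0) (1,-1) (2,-1) (2,-2) (3,-2)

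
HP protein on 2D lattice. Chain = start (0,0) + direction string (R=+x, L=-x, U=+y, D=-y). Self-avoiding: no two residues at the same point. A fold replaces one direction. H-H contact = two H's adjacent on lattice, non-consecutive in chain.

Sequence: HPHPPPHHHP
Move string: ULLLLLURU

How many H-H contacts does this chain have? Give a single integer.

Positions: [(0, 0), (0, 1), (-1, 1), (-2, 1), (-3, 1), (-4, 1), (-5, 1), (-5, 2), (-4, 2), (-4, 3)]
No H-H contacts found.

Answer: 0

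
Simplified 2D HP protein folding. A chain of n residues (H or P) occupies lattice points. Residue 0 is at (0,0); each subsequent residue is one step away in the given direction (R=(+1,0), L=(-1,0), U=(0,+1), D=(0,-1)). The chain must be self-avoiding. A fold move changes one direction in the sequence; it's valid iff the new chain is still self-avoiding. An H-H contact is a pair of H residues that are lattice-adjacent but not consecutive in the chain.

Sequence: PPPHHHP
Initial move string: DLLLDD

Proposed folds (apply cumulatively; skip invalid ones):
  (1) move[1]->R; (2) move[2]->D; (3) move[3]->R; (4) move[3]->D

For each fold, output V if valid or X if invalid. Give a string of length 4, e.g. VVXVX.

Initial: DLLLDD -> [(0, 0), (0, -1), (-1, -1), (-2, -1), (-3, -1), (-3, -2), (-3, -3)]
Fold 1: move[1]->R => DRLLDD INVALID (collision), skipped
Fold 2: move[2]->D => DLDLDD VALID
Fold 3: move[3]->R => DLDRDD VALID
Fold 4: move[3]->D => DLDDDD VALID

Answer: XVVV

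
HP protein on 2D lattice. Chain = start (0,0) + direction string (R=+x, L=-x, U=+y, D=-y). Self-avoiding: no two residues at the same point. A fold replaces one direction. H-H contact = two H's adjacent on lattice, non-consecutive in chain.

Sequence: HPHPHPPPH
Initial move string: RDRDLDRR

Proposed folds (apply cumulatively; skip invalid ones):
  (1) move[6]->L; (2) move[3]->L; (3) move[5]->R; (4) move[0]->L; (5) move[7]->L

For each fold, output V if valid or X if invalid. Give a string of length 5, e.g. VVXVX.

Answer: XXXVX

Derivation:
Initial: RDRDLDRR -> [(0, 0), (1, 0), (1, -1), (2, -1), (2, -2), (1, -2), (1, -3), (2, -3), (3, -3)]
Fold 1: move[6]->L => RDRDLDLR INVALID (collision), skipped
Fold 2: move[3]->L => RDRLLDRR INVALID (collision), skipped
Fold 3: move[5]->R => RDRDLRRR INVALID (collision), skipped
Fold 4: move[0]->L => LDRDLDRR VALID
Fold 5: move[7]->L => LDRDLDRL INVALID (collision), skipped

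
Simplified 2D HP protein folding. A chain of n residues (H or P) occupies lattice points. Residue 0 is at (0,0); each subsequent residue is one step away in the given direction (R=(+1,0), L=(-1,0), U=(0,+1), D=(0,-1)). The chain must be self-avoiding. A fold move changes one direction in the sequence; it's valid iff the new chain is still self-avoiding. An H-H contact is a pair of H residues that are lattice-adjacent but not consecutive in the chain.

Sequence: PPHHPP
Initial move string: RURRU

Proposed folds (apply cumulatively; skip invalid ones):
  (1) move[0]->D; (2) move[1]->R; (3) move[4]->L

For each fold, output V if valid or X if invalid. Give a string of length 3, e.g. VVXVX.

Initial: RURRU -> [(0, 0), (1, 0), (1, 1), (2, 1), (3, 1), (3, 2)]
Fold 1: move[0]->D => DURRU INVALID (collision), skipped
Fold 2: move[1]->R => RRRRU VALID
Fold 3: move[4]->L => RRRRL INVALID (collision), skipped

Answer: XVX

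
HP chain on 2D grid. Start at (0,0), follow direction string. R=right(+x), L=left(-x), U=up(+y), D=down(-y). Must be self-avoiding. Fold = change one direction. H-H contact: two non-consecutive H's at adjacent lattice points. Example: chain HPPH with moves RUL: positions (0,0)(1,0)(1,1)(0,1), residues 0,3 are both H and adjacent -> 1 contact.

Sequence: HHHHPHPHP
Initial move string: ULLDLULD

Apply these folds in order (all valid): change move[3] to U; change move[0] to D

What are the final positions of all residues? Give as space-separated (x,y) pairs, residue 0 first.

Initial moves: ULLDLULD
Fold: move[3]->U => ULLULULD (positions: [(0, 0), (0, 1), (-1, 1), (-2, 1), (-2, 2), (-3, 2), (-3, 3), (-4, 3), (-4, 2)])
Fold: move[0]->D => DLLULULD (positions: [(0, 0), (0, -1), (-1, -1), (-2, -1), (-2, 0), (-3, 0), (-3, 1), (-4, 1), (-4, 0)])

Answer: (0,0) (0,-1) (-1,-1) (-2,-1) (-2,0) (-3,0) (-3,1) (-4,1) (-4,0)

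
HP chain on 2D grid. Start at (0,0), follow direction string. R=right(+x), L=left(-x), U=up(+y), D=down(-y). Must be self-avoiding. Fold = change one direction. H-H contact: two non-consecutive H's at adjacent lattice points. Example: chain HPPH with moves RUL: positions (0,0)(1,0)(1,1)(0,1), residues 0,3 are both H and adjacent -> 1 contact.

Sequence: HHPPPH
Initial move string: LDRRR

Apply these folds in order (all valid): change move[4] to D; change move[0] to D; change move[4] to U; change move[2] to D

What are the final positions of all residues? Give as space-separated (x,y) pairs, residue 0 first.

Initial moves: LDRRR
Fold: move[4]->D => LDRRD (positions: [(0, 0), (-1, 0), (-1, -1), (0, -1), (1, -1), (1, -2)])
Fold: move[0]->D => DDRRD (positions: [(0, 0), (0, -1), (0, -2), (1, -2), (2, -2), (2, -3)])
Fold: move[4]->U => DDRRU (positions: [(0, 0), (0, -1), (0, -2), (1, -2), (2, -2), (2, -1)])
Fold: move[2]->D => DDDRU (positions: [(0, 0), (0, -1), (0, -2), (0, -3), (1, -3), (1, -2)])

Answer: (0,0) (0,-1) (0,-2) (0,-3) (1,-3) (1,-2)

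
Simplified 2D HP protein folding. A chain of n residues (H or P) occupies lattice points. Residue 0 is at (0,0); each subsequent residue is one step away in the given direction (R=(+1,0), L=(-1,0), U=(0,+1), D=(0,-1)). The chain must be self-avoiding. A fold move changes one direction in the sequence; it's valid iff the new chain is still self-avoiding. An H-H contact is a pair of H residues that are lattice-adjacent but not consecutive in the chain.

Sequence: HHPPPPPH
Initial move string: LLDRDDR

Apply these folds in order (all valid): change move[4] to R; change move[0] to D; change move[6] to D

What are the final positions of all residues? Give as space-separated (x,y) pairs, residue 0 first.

Answer: (0,0) (0,-1) (-1,-1) (-1,-2) (0,-2) (1,-2) (1,-3) (1,-4)

Derivation:
Initial moves: LLDRDDR
Fold: move[4]->R => LLDRRDR (positions: [(0, 0), (-1, 0), (-2, 0), (-2, -1), (-1, -1), (0, -1), (0, -2), (1, -2)])
Fold: move[0]->D => DLDRRDR (positions: [(0, 0), (0, -1), (-1, -1), (-1, -2), (0, -2), (1, -2), (1, -3), (2, -3)])
Fold: move[6]->D => DLDRRDD (positions: [(0, 0), (0, -1), (-1, -1), (-1, -2), (0, -2), (1, -2), (1, -3), (1, -4)])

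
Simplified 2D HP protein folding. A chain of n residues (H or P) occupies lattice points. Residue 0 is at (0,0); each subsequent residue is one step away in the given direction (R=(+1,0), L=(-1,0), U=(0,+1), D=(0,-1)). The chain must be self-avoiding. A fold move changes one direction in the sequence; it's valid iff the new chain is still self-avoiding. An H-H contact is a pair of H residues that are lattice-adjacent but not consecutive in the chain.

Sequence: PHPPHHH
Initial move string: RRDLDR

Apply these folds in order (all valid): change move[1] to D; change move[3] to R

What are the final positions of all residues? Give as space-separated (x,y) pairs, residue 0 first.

Initial moves: RRDLDR
Fold: move[1]->D => RDDLDR (positions: [(0, 0), (1, 0), (1, -1), (1, -2), (0, -2), (0, -3), (1, -3)])
Fold: move[3]->R => RDDRDR (positions: [(0, 0), (1, 0), (1, -1), (1, -2), (2, -2), (2, -3), (3, -3)])

Answer: (0,0) (1,0) (1,-1) (1,-2) (2,-2) (2,-3) (3,-3)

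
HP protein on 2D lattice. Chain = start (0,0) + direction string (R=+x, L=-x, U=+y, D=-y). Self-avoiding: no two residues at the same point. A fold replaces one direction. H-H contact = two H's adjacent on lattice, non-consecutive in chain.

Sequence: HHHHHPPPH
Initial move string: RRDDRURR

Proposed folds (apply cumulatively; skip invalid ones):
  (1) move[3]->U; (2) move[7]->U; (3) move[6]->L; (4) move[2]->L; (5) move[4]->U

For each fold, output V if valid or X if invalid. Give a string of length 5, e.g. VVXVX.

Answer: XVXXX

Derivation:
Initial: RRDDRURR -> [(0, 0), (1, 0), (2, 0), (2, -1), (2, -2), (3, -2), (3, -1), (4, -1), (5, -1)]
Fold 1: move[3]->U => RRDURURR INVALID (collision), skipped
Fold 2: move[7]->U => RRDDRURU VALID
Fold 3: move[6]->L => RRDDRULU INVALID (collision), skipped
Fold 4: move[2]->L => RRLDRURU INVALID (collision), skipped
Fold 5: move[4]->U => RRDDUURU INVALID (collision), skipped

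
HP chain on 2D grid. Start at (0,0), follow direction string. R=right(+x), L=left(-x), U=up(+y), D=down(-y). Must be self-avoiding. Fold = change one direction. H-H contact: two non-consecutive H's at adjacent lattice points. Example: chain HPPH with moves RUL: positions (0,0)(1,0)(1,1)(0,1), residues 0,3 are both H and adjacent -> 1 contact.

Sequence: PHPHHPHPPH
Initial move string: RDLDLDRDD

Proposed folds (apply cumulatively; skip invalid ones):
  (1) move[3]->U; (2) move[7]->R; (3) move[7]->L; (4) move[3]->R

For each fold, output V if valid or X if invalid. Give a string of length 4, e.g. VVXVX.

Answer: XVXX

Derivation:
Initial: RDLDLDRDD -> [(0, 0), (1, 0), (1, -1), (0, -1), (0, -2), (-1, -2), (-1, -3), (0, -3), (0, -4), (0, -5)]
Fold 1: move[3]->U => RDLULDRDD INVALID (collision), skipped
Fold 2: move[7]->R => RDLDLDRRD VALID
Fold 3: move[7]->L => RDLDLDRLD INVALID (collision), skipped
Fold 4: move[3]->R => RDLRLDRRD INVALID (collision), skipped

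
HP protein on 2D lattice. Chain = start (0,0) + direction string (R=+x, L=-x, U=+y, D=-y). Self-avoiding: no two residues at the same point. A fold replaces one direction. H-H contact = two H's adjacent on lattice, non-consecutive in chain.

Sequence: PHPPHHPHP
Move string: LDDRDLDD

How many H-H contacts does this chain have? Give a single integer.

Positions: [(0, 0), (-1, 0), (-1, -1), (-1, -2), (0, -2), (0, -3), (-1, -3), (-1, -4), (-1, -5)]
No H-H contacts found.

Answer: 0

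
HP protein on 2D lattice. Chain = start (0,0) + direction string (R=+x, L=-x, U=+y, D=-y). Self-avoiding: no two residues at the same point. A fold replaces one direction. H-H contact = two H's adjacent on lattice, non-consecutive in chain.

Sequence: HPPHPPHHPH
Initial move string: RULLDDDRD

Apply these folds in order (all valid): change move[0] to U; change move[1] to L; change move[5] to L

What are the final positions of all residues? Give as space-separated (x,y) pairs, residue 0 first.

Answer: (0,0) (0,1) (-1,1) (-2,1) (-3,1) (-3,0) (-4,0) (-4,-1) (-3,-1) (-3,-2)

Derivation:
Initial moves: RULLDDDRD
Fold: move[0]->U => UULLDDDRD (positions: [(0, 0), (0, 1), (0, 2), (-1, 2), (-2, 2), (-2, 1), (-2, 0), (-2, -1), (-1, -1), (-1, -2)])
Fold: move[1]->L => ULLLDDDRD (positions: [(0, 0), (0, 1), (-1, 1), (-2, 1), (-3, 1), (-3, 0), (-3, -1), (-3, -2), (-2, -2), (-2, -3)])
Fold: move[5]->L => ULLLDLDRD (positions: [(0, 0), (0, 1), (-1, 1), (-2, 1), (-3, 1), (-3, 0), (-4, 0), (-4, -1), (-3, -1), (-3, -2)])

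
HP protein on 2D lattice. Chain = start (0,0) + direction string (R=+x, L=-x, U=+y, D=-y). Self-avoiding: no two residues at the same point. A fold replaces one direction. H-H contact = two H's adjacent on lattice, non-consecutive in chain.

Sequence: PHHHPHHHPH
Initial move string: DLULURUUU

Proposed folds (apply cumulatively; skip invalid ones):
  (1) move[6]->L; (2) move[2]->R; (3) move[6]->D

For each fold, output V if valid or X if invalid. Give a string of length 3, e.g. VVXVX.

Answer: XXX

Derivation:
Initial: DLULURUUU -> [(0, 0), (0, -1), (-1, -1), (-1, 0), (-2, 0), (-2, 1), (-1, 1), (-1, 2), (-1, 3), (-1, 4)]
Fold 1: move[6]->L => DLULURLUU INVALID (collision), skipped
Fold 2: move[2]->R => DLRLURUUU INVALID (collision), skipped
Fold 3: move[6]->D => DLULURDUU INVALID (collision), skipped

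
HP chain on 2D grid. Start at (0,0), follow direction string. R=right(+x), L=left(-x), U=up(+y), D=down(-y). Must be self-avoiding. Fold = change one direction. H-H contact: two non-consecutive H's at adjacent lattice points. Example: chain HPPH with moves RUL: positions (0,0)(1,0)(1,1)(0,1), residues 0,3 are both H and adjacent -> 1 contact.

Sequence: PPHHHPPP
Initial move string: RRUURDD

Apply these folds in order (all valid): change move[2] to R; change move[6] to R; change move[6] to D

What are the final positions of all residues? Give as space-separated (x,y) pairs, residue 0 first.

Initial moves: RRUURDD
Fold: move[2]->R => RRRURDD (positions: [(0, 0), (1, 0), (2, 0), (3, 0), (3, 1), (4, 1), (4, 0), (4, -1)])
Fold: move[6]->R => RRRURDR (positions: [(0, 0), (1, 0), (2, 0), (3, 0), (3, 1), (4, 1), (4, 0), (5, 0)])
Fold: move[6]->D => RRRURDD (positions: [(0, 0), (1, 0), (2, 0), (3, 0), (3, 1), (4, 1), (4, 0), (4, -1)])

Answer: (0,0) (1,0) (2,0) (3,0) (3,1) (4,1) (4,0) (4,-1)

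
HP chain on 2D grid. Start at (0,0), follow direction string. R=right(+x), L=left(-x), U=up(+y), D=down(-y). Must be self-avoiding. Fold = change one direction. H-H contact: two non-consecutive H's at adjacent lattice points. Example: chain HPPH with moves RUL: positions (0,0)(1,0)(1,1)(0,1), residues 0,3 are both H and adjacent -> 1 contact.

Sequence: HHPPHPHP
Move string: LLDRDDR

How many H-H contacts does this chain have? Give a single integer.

Answer: 1

Derivation:
Positions: [(0, 0), (-1, 0), (-2, 0), (-2, -1), (-1, -1), (-1, -2), (-1, -3), (0, -3)]
H-H contact: residue 1 @(-1,0) - residue 4 @(-1, -1)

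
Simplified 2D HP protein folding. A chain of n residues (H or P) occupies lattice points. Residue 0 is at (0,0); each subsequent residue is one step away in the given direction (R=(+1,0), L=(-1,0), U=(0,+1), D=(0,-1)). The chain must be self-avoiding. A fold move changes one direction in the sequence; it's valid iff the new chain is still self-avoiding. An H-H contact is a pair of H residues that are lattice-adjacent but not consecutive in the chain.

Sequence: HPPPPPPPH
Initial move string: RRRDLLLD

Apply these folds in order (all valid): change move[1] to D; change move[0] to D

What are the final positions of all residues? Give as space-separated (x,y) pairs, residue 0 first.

Answer: (0,0) (0,-1) (0,-2) (1,-2) (1,-3) (0,-3) (-1,-3) (-2,-3) (-2,-4)

Derivation:
Initial moves: RRRDLLLD
Fold: move[1]->D => RDRDLLLD (positions: [(0, 0), (1, 0), (1, -1), (2, -1), (2, -2), (1, -2), (0, -2), (-1, -2), (-1, -3)])
Fold: move[0]->D => DDRDLLLD (positions: [(0, 0), (0, -1), (0, -2), (1, -2), (1, -3), (0, -3), (-1, -3), (-2, -3), (-2, -4)])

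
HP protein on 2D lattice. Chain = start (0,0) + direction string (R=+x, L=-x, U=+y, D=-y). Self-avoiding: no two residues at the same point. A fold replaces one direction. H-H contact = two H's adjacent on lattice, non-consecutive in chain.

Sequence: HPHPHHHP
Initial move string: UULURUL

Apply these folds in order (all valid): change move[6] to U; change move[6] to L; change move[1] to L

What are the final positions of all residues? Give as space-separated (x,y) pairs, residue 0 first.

Answer: (0,0) (0,1) (-1,1) (-2,1) (-2,2) (-1,2) (-1,3) (-2,3)

Derivation:
Initial moves: UULURUL
Fold: move[6]->U => UULURUU (positions: [(0, 0), (0, 1), (0, 2), (-1, 2), (-1, 3), (0, 3), (0, 4), (0, 5)])
Fold: move[6]->L => UULURUL (positions: [(0, 0), (0, 1), (0, 2), (-1, 2), (-1, 3), (0, 3), (0, 4), (-1, 4)])
Fold: move[1]->L => ULLURUL (positions: [(0, 0), (0, 1), (-1, 1), (-2, 1), (-2, 2), (-1, 2), (-1, 3), (-2, 3)])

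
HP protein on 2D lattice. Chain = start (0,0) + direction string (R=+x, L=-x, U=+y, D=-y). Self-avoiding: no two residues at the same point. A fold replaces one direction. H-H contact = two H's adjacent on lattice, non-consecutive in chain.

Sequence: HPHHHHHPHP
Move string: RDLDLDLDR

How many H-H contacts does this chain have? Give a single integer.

Answer: 1

Derivation:
Positions: [(0, 0), (1, 0), (1, -1), (0, -1), (0, -2), (-1, -2), (-1, -3), (-2, -3), (-2, -4), (-1, -4)]
H-H contact: residue 0 @(0,0) - residue 3 @(0, -1)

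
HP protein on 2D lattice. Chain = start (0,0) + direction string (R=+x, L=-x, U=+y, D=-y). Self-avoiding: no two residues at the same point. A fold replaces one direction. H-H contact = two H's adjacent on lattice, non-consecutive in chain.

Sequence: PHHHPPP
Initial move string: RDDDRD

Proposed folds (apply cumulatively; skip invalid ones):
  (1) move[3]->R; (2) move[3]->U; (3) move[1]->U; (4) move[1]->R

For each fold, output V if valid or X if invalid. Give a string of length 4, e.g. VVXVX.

Initial: RDDDRD -> [(0, 0), (1, 0), (1, -1), (1, -2), (1, -3), (2, -3), (2, -4)]
Fold 1: move[3]->R => RDDRRD VALID
Fold 2: move[3]->U => RDDURD INVALID (collision), skipped
Fold 3: move[1]->U => RUDRRD INVALID (collision), skipped
Fold 4: move[1]->R => RRDRRD VALID

Answer: VXXV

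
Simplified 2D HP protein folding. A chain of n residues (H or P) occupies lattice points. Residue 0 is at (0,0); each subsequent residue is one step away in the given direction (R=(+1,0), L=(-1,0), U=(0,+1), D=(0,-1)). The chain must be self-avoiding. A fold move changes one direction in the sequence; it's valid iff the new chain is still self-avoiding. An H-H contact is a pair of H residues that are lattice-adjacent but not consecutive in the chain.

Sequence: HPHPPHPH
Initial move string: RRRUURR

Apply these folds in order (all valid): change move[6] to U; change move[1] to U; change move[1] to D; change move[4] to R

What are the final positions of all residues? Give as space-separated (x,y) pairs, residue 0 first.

Answer: (0,0) (1,0) (1,-1) (2,-1) (2,0) (3,0) (4,0) (4,1)

Derivation:
Initial moves: RRRUURR
Fold: move[6]->U => RRRUURU (positions: [(0, 0), (1, 0), (2, 0), (3, 0), (3, 1), (3, 2), (4, 2), (4, 3)])
Fold: move[1]->U => RURUURU (positions: [(0, 0), (1, 0), (1, 1), (2, 1), (2, 2), (2, 3), (3, 3), (3, 4)])
Fold: move[1]->D => RDRUURU (positions: [(0, 0), (1, 0), (1, -1), (2, -1), (2, 0), (2, 1), (3, 1), (3, 2)])
Fold: move[4]->R => RDRURRU (positions: [(0, 0), (1, 0), (1, -1), (2, -1), (2, 0), (3, 0), (4, 0), (4, 1)])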